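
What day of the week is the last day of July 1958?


July 1958 has 31 days
Anchor: Jan 1, 1958. With p = 1958 - 1 = 1957: (p + p//4 - p//100 + p//400) mod 7 = (1957 + 489 - 19 + 4) mod 7 = 2431 mod 7 = 2 -> Wednesday (Mon=0 ... Sun=6)
Days before July (Jan-Jun): 181; July 1 index = (2 + 181) mod 7 = 1 -> Tuesday
Last day offset: 31 - 1 = 30 days
Weekday index = (1 + 30) mod 7 = 3

Thursday, July 31


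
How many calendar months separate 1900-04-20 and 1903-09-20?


From April 1900 to September 1903
3 years * 12 = 36 months, plus 5 months = 41

41 months


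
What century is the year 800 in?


Century = (year - 1) // 100 + 1
= (800 - 1) // 100 + 1
= 799 // 100 + 1
= 7 + 1

8th century


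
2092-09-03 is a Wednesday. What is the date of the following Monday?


Current: Wednesday
Target: Monday
Days ahead: 5

Next Monday: 2092-09-08


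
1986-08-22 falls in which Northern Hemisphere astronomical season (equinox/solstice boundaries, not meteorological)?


Date: August 22
Astronomical Summer (approx.; exact equinox/solstice day varies by year): June 21 to September 21
August 22 falls within the Summer window

Summer


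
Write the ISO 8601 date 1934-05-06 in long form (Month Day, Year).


ISO 1934-05-06 parses as year=1934, month=05, day=06
Month 5 -> May

May 6, 1934


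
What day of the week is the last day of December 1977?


December 1977 has 31 days
Anchor: Jan 1, 1977. With p = 1977 - 1 = 1976: (p + p//4 - p//100 + p//400) mod 7 = (1976 + 494 - 19 + 4) mod 7 = 2455 mod 7 = 5 -> Saturday (Mon=0 ... Sun=6)
Days before December (Jan-Nov): 334; December 1 index = (5 + 334) mod 7 = 3 -> Thursday
Last day offset: 31 - 1 = 30 days
Weekday index = (3 + 30) mod 7 = 5

Saturday, December 31


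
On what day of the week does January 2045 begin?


Target: January 1, 2045
Anchor: Jan 1, 2045. With p = 2045 - 1 = 2044: (p + p//4 - p//100 + p//400) mod 7 = (2044 + 511 - 20 + 5) mod 7 = 2540 mod 7 = 6 -> Sunday (Mon=0 ... Sun=6)
Offset from anchor: 0 days
Weekday index = (6 + 0) mod 7 = 6

Sunday


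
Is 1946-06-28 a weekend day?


Anchor: Jan 1, 1946. With p = 1946 - 1 = 1945: (p + p//4 - p//100 + p//400) mod 7 = (1945 + 486 - 19 + 4) mod 7 = 2416 mod 7 = 1 -> Tuesday (Mon=0 ... Sun=6)
Day of year: 179; offset = 178
Weekday index = (1 + 178) mod 7 = 4 -> Friday
Weekend days: Saturday, Sunday

No


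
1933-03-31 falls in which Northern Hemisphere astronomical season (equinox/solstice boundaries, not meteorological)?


Date: March 31
Astronomical Spring (approx.; exact equinox/solstice day varies by year): March 20 to June 20
March 31 falls within the Spring window

Spring


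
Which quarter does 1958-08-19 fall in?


Month: August (month 8)
Q1: Jan-Mar, Q2: Apr-Jun, Q3: Jul-Sep, Q4: Oct-Dec

Q3


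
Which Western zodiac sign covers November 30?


Date: November 30
Conventional tropical zodiac dates: Sagittarius from November 22 onward; Capricorn starts December 22
November 30 falls within the Sagittarius range

Sagittarius


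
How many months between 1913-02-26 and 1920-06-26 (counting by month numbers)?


From February 1913 to June 1920
7 years * 12 = 84 months, plus 4 months = 88

88 months


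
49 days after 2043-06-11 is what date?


Start: 2043-06-11, add 49 days
June 2043 has 30 days: 30 - 11 = 19 days to June 30 -> 30 left
July 2043: 30 <= 31 -> lands on July 30

Result: 2043-07-30


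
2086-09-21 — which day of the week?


Date: September 21, 2086
Anchor: Jan 1, 2086. With p = 2086 - 1 = 2085: (p + p//4 - p//100 + p//400) mod 7 = (2085 + 521 - 20 + 5) mod 7 = 2591 mod 7 = 1 -> Tuesday (Mon=0 ... Sun=6)
Days before September (Jan-Aug): 243; offset = 243 + 21 - 1 = 263
Weekday index = (1 + 263) mod 7 = 5

Day of the week: Saturday


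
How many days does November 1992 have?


November 1992

30 days


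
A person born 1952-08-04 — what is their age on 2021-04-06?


Birth: 1952-08-04
Reference: 2021-04-06
Year difference: 2021 - 1952 = 69
Birthday not yet reached in 2021, subtract 1

68 years old


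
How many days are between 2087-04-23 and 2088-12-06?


From 2087-04-23 to 2088-12-06
2087-04-23: days before April = 31 + 28 + 31 = 90 (2087 is not a leap year); day of year = 90 + 23 = 113
2088-12-06: days before December = 31 + 29 + 31 + 30 + 31 + 30 + 31 + 31 + 30 + 31 + 30 = 335 (2088 is a leap year); day of year = 335 + 6 = 341
Rest of 2087: 365 - 113 = 252
Total = 252 + 341 = 593

593 days


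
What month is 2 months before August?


August is month 8
8 - 2 = 6

June


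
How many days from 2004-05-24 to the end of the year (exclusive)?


Day of year: 145 of 366
Remaining = 366 - 145

221 days


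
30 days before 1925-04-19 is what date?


Start: 1925-04-19, subtract 30 days
Back 19 days from April 19 reaches March 31, 1925 -> 11 left
March 1925: 31 - 11 = 20 -> lands on March 20

Result: 1925-03-20


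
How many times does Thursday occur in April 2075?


April 2075 has 30 days
Anchor: Jan 1, 2075. With p = 2075 - 1 = 2074: (p + p//4 - p//100 + p//400) mod 7 = (2074 + 518 - 20 + 5) mod 7 = 2577 mod 7 = 1 -> Tuesday (Mon=0 ... Sun=6)
Days before April (Jan-Mar): 90; April 1 index = (1 + 90) mod 7 = 0 -> Monday
First Thursday is April 4
Thursdays: 4, 11, 18, 25

4 Thursdays


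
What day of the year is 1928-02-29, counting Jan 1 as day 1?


Date: February 29, 1928
Days in months 1 through 1: 31
Plus 29 days in February

Day of year: 60


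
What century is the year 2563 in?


Century = (year - 1) // 100 + 1
= (2563 - 1) // 100 + 1
= 2562 // 100 + 1
= 25 + 1

26th century


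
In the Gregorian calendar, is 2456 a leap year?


Gregorian leap year rule: divisible by 4, but not by 100, unless also by 400.
2456 is divisible by 4 but not 100 -> leap year

Yes


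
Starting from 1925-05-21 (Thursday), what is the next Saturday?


Current: Thursday
Target: Saturday
Days ahead: 2

Next Saturday: 1925-05-23


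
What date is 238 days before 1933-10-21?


Start: 1933-10-21, subtract 238 days
Back 21 days from October 21 reaches September 30, 1933 -> 217 left
September 1933 has 30 days -> back to August 31, 1933 -> 187 left
August 1933 has 31 days -> back to July 31, 1933 -> 156 left
July 1933 has 31 days -> back to June 30, 1933 -> 125 left
June 1933 has 30 days -> back to May 31, 1933 -> 95 left
May 1933 has 31 days -> back to April 30, 1933 -> 64 left
April 1933 has 30 days -> back to March 31, 1933 -> 34 left
March 1933 has 31 days -> back to February 28, 1933 -> 3 left
February 1933: 28 - 3 = 25 -> lands on February 25

Result: 1933-02-25


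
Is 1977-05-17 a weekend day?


Anchor: Jan 1, 1977. With p = 1977 - 1 = 1976: (p + p//4 - p//100 + p//400) mod 7 = (1976 + 494 - 19 + 4) mod 7 = 2455 mod 7 = 5 -> Saturday (Mon=0 ... Sun=6)
Day of year: 137; offset = 136
Weekday index = (5 + 136) mod 7 = 1 -> Tuesday
Weekend days: Saturday, Sunday

No


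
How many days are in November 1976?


November 1976

30 days


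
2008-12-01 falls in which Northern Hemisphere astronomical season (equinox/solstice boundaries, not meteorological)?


Date: December 1
Astronomical Autumn (approx.; exact equinox/solstice day varies by year): September 22 to December 20
December 1 falls within the Autumn window

Autumn


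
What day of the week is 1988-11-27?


Date: November 27, 1988
Anchor: Jan 1, 1988. With p = 1988 - 1 = 1987: (p + p//4 - p//100 + p//400) mod 7 = (1987 + 496 - 19 + 4) mod 7 = 2468 mod 7 = 4 -> Friday (Mon=0 ... Sun=6)
Days before November (Jan-Oct): 305; offset = 305 + 27 - 1 = 331
Weekday index = (4 + 331) mod 7 = 6

Day of the week: Sunday


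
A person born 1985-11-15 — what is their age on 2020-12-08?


Birth: 1985-11-15
Reference: 2020-12-08
Year difference: 2020 - 1985 = 35

35 years old


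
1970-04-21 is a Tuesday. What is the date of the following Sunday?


Current: Tuesday
Target: Sunday
Days ahead: 5

Next Sunday: 1970-04-26


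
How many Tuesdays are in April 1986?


April 1986 has 30 days
Anchor: Jan 1, 1986. With p = 1986 - 1 = 1985: (p + p//4 - p//100 + p//400) mod 7 = (1985 + 496 - 19 + 4) mod 7 = 2466 mod 7 = 2 -> Wednesday (Mon=0 ... Sun=6)
Days before April (Jan-Mar): 90; April 1 index = (2 + 90) mod 7 = 1 -> Tuesday
First Tuesday is April 1
Tuesdays: 1, 8, 15, 22, 29

5 Tuesdays


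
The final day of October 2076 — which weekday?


October 2076 has 31 days
Anchor: Jan 1, 2076. With p = 2076 - 1 = 2075: (p + p//4 - p//100 + p//400) mod 7 = (2075 + 518 - 20 + 5) mod 7 = 2578 mod 7 = 2 -> Wednesday (Mon=0 ... Sun=6)
Days before October (Jan-Sep): 274; October 1 index = (2 + 274) mod 7 = 3 -> Thursday
Last day offset: 31 - 1 = 30 days
Weekday index = (3 + 30) mod 7 = 5

Saturday, October 31


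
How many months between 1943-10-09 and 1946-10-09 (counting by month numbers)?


From October 1943 to October 1946
3 years * 12 = 36 months = 36

36 months


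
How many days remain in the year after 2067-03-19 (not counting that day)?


Day of year: 78 of 365
Remaining = 365 - 78

287 days


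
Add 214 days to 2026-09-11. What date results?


Start: 2026-09-11, add 214 days
September 2026 has 30 days: 30 - 11 = 19 days to September 30 -> 195 left
October 2026 has 31 days -> 164 left
November 2026 has 30 days -> 134 left
December 2026 has 31 days -> 103 left
January 2027 has 31 days -> 72 left
February 2027 has 28 days -> 44 left
March 2027 has 31 days -> 13 left
April 2027: 13 <= 30 -> lands on April 13

Result: 2027-04-13


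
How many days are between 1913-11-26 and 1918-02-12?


From 1913-11-26 to 1918-02-12
1913-11-26: days before November = 31 + 28 + 31 + 30 + 31 + 30 + 31 + 31 + 30 + 31 = 304 (1913 is not a leap year); day of year = 304 + 26 = 330
1918-02-12: days before February = 31; day of year = 31 + 12 = 43
Rest of 1913: 365 - 330 = 35
Full years 1914 (365), 1915 (365), 1916 (366), 1917 (365): 1461
Total = 35 + 1461 + 43 = 1539

1539 days


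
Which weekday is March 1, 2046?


Target: March 1, 2046
Anchor: Jan 1, 2046. With p = 2046 - 1 = 2045: (p + p//4 - p//100 + p//400) mod 7 = (2045 + 511 - 20 + 5) mod 7 = 2541 mod 7 = 0 -> Monday (Mon=0 ... Sun=6)
Days before March (Jan-Feb): 59 days
Weekday index = (0 + 59) mod 7 = 3

Thursday


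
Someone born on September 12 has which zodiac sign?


Date: September 12
Conventional tropical zodiac dates: Virgo from August 23 onward; Libra starts September 23
September 12 falls within the Virgo range

Virgo


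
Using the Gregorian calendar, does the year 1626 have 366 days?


Gregorian leap year rule: divisible by 4, but not by 100, unless also by 400.
1626 is not divisible by 4 -> not a leap year

No


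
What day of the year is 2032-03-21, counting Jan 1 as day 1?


Date: March 21, 2032
Days in months 1 through 2: 60
Plus 21 days in March

Day of year: 81


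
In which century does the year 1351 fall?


Century = (year - 1) // 100 + 1
= (1351 - 1) // 100 + 1
= 1350 // 100 + 1
= 13 + 1

14th century


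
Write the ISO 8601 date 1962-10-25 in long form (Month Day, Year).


ISO 1962-10-25 parses as year=1962, month=10, day=25
Month 10 -> October

October 25, 1962


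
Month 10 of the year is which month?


Month 10 of 12

October


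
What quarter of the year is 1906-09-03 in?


Month: September (month 9)
Q1: Jan-Mar, Q2: Apr-Jun, Q3: Jul-Sep, Q4: Oct-Dec

Q3


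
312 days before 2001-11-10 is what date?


Start: 2001-11-10, subtract 312 days
Back 10 days from November 10 reaches October 31, 2001 -> 302 left
October 2001 has 31 days -> back to September 30, 2001 -> 271 left
September 2001 has 30 days -> back to August 31, 2001 -> 241 left
August 2001 has 31 days -> back to July 31, 2001 -> 210 left
July 2001 has 31 days -> back to June 30, 2001 -> 179 left
June 2001 has 30 days -> back to May 31, 2001 -> 149 left
May 2001 has 31 days -> back to April 30, 2001 -> 118 left
April 2001 has 30 days -> back to March 31, 2001 -> 88 left
March 2001 has 31 days -> back to February 28, 2001 -> 57 left
February 2001 has 28 days -> back to January 31, 2001 -> 29 left
January 2001: 31 - 29 = 2 -> lands on January 2

Result: 2001-01-02


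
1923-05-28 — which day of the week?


Date: May 28, 1923
Anchor: Jan 1, 1923. With p = 1923 - 1 = 1922: (p + p//4 - p//100 + p//400) mod 7 = (1922 + 480 - 19 + 4) mod 7 = 2387 mod 7 = 0 -> Monday (Mon=0 ... Sun=6)
Days before May (Jan-Apr): 120; offset = 120 + 28 - 1 = 147
Weekday index = (0 + 147) mod 7 = 0

Day of the week: Monday


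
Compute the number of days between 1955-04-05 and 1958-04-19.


From 1955-04-05 to 1958-04-19
1955-04-05: days before April = 31 + 28 + 31 = 90 (1955 is not a leap year); day of year = 90 + 5 = 95
1958-04-19: days before April = 31 + 28 + 31 = 90 (1958 is not a leap year); day of year = 90 + 19 = 109
Rest of 1955: 365 - 95 = 270
Full years 1956 (366), 1957 (365): 731
Total = 270 + 731 + 109 = 1110

1110 days


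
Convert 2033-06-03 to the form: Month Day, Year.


ISO 2033-06-03 parses as year=2033, month=06, day=03
Month 6 -> June

June 3, 2033


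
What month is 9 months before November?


November is month 11
11 - 9 = 2

February


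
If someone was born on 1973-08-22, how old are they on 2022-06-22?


Birth: 1973-08-22
Reference: 2022-06-22
Year difference: 2022 - 1973 = 49
Birthday not yet reached in 2022, subtract 1

48 years old


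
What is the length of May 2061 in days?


May 2061

31 days


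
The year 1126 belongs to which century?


Century = (year - 1) // 100 + 1
= (1126 - 1) // 100 + 1
= 1125 // 100 + 1
= 11 + 1

12th century


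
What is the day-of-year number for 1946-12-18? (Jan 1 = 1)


Date: December 18, 1946
Days in months 1 through 11: 334
Plus 18 days in December

Day of year: 352


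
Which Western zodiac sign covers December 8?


Date: December 8
Conventional tropical zodiac dates: Sagittarius from November 22 onward; Capricorn starts December 22
December 8 falls within the Sagittarius range

Sagittarius


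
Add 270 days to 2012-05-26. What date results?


Start: 2012-05-26, add 270 days
May 2012 has 31 days: 31 - 26 = 5 days to May 31 -> 265 left
June 2012 has 30 days -> 235 left
July 2012 has 31 days -> 204 left
August 2012 has 31 days -> 173 left
September 2012 has 30 days -> 143 left
October 2012 has 31 days -> 112 left
November 2012 has 30 days -> 82 left
December 2012 has 31 days -> 51 left
January 2013 has 31 days -> 20 left
February 2013: 20 <= 28 -> lands on February 20

Result: 2013-02-20


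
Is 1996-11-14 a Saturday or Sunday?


Anchor: Jan 1, 1996. With p = 1996 - 1 = 1995: (p + p//4 - p//100 + p//400) mod 7 = (1995 + 498 - 19 + 4) mod 7 = 2478 mod 7 = 0 -> Monday (Mon=0 ... Sun=6)
Day of year: 319; offset = 318
Weekday index = (0 + 318) mod 7 = 3 -> Thursday
Weekend days: Saturday, Sunday

No


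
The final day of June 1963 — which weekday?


June 1963 has 30 days
Anchor: Jan 1, 1963. With p = 1963 - 1 = 1962: (p + p//4 - p//100 + p//400) mod 7 = (1962 + 490 - 19 + 4) mod 7 = 2437 mod 7 = 1 -> Tuesday (Mon=0 ... Sun=6)
Days before June (Jan-May): 151; June 1 index = (1 + 151) mod 7 = 5 -> Saturday
Last day offset: 30 - 1 = 29 days
Weekday index = (5 + 29) mod 7 = 6

Sunday, June 30


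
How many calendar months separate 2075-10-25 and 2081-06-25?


From October 2075 to June 2081
6 years * 12 = 72 months, minus 4 months = 68

68 months


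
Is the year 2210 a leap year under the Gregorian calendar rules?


Gregorian leap year rule: divisible by 4, but not by 100, unless also by 400.
2210 is not divisible by 4 -> not a leap year

No


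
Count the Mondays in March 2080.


March 2080 has 31 days
Anchor: Jan 1, 2080. With p = 2080 - 1 = 2079: (p + p//4 - p//100 + p//400) mod 7 = (2079 + 519 - 20 + 5) mod 7 = 2583 mod 7 = 0 -> Monday (Mon=0 ... Sun=6)
Days before March (Jan-Feb): 60; March 1 index = (0 + 60) mod 7 = 4 -> Friday
First Monday is March 4
Mondays: 4, 11, 18, 25

4 Mondays


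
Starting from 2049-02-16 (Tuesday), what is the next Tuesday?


Current: Tuesday
Target: Tuesday
Days ahead: 7

Next Tuesday: 2049-02-23


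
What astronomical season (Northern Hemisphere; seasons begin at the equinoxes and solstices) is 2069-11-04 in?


Date: November 4
Astronomical Autumn (approx.; exact equinox/solstice day varies by year): September 22 to December 20
November 4 falls within the Autumn window

Autumn


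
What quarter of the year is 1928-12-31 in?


Month: December (month 12)
Q1: Jan-Mar, Q2: Apr-Jun, Q3: Jul-Sep, Q4: Oct-Dec

Q4


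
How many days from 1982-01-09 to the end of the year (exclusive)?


Day of year: 9 of 365
Remaining = 365 - 9

356 days


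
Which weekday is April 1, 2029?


Target: April 1, 2029
Anchor: Jan 1, 2029. With p = 2029 - 1 = 2028: (p + p//4 - p//100 + p//400) mod 7 = (2028 + 507 - 20 + 5) mod 7 = 2520 mod 7 = 0 -> Monday (Mon=0 ... Sun=6)
Days before April (Jan-Mar): 90 days
Weekday index = (0 + 90) mod 7 = 6

Sunday


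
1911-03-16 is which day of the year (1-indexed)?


Date: March 16, 1911
Days in months 1 through 2: 59
Plus 16 days in March

Day of year: 75


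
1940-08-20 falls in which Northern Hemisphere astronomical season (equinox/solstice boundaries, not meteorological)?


Date: August 20
Astronomical Summer (approx.; exact equinox/solstice day varies by year): June 21 to September 21
August 20 falls within the Summer window

Summer


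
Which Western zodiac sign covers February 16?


Date: February 16
Conventional tropical zodiac dates: Aquarius from January 20 onward; Pisces starts February 19
February 16 falls within the Aquarius range

Aquarius


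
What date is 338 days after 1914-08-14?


Start: 1914-08-14, add 338 days
August 1914 has 31 days: 31 - 14 = 17 days to August 31 -> 321 left
September 1914 has 30 days -> 291 left
October 1914 has 31 days -> 260 left
November 1914 has 30 days -> 230 left
December 1914 has 31 days -> 199 left
January 1915 has 31 days -> 168 left
February 1915 has 28 days -> 140 left
March 1915 has 31 days -> 109 left
April 1915 has 30 days -> 79 left
May 1915 has 31 days -> 48 left
June 1915 has 30 days -> 18 left
July 1915: 18 <= 31 -> lands on July 18

Result: 1915-07-18


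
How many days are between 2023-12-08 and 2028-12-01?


From 2023-12-08 to 2028-12-01
2023-12-08: days before December = 31 + 28 + 31 + 30 + 31 + 30 + 31 + 31 + 30 + 31 + 30 = 334 (2023 is not a leap year); day of year = 334 + 8 = 342
2028-12-01: days before December = 31 + 29 + 31 + 30 + 31 + 30 + 31 + 31 + 30 + 31 + 30 = 335 (2028 is a leap year); day of year = 335 + 1 = 336
Rest of 2023: 365 - 342 = 23
Full years 2024 (366), 2025 (365), 2026 (365), 2027 (365): 1461
Total = 23 + 1461 + 336 = 1820

1820 days


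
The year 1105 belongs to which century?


Century = (year - 1) // 100 + 1
= (1105 - 1) // 100 + 1
= 1104 // 100 + 1
= 11 + 1

12th century


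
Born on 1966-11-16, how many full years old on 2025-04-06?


Birth: 1966-11-16
Reference: 2025-04-06
Year difference: 2025 - 1966 = 59
Birthday not yet reached in 2025, subtract 1

58 years old


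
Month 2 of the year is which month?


Month 2 of 12

February


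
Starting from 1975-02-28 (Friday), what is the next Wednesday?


Current: Friday
Target: Wednesday
Days ahead: 5

Next Wednesday: 1975-03-05


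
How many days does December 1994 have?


December 1994

31 days


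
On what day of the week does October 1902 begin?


Target: October 1, 1902
Anchor: Jan 1, 1902. With p = 1902 - 1 = 1901: (p + p//4 - p//100 + p//400) mod 7 = (1901 + 475 - 19 + 4) mod 7 = 2361 mod 7 = 2 -> Wednesday (Mon=0 ... Sun=6)
Days before October (Jan-Sep): 273 days
Weekday index = (2 + 273) mod 7 = 2

Wednesday


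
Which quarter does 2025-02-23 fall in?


Month: February (month 2)
Q1: Jan-Mar, Q2: Apr-Jun, Q3: Jul-Sep, Q4: Oct-Dec

Q1


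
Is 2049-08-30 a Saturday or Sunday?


Anchor: Jan 1, 2049. With p = 2049 - 1 = 2048: (p + p//4 - p//100 + p//400) mod 7 = (2048 + 512 - 20 + 5) mod 7 = 2545 mod 7 = 4 -> Friday (Mon=0 ... Sun=6)
Day of year: 242; offset = 241
Weekday index = (4 + 241) mod 7 = 0 -> Monday
Weekend days: Saturday, Sunday

No


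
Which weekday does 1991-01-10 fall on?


Date: January 10, 1991
Anchor: Jan 1, 1991. With p = 1991 - 1 = 1990: (p + p//4 - p//100 + p//400) mod 7 = (1990 + 497 - 19 + 4) mod 7 = 2472 mod 7 = 1 -> Tuesday (Mon=0 ... Sun=6)
Days into year = 10 - 1 = 9
Weekday index = (1 + 9) mod 7 = 3

Day of the week: Thursday


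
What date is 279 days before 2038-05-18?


Start: 2038-05-18, subtract 279 days
Back 18 days from May 18 reaches April 30, 2038 -> 261 left
April 2038 has 30 days -> back to March 31, 2038 -> 231 left
March 2038 has 31 days -> back to February 28, 2038 -> 200 left
February 2038 has 28 days -> back to January 31, 2038 -> 172 left
January 2038 has 31 days -> back to December 31, 2037 -> 141 left
December 2037 has 31 days -> back to November 30, 2037 -> 110 left
November 2037 has 30 days -> back to October 31, 2037 -> 80 left
October 2037 has 31 days -> back to September 30, 2037 -> 49 left
September 2037 has 30 days -> back to August 31, 2037 -> 19 left
August 2037: 31 - 19 = 12 -> lands on August 12

Result: 2037-08-12


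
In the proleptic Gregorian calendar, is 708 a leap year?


Gregorian leap year rule: divisible by 4, but not by 100, unless also by 400.
708 is divisible by 4 but not 100 -> leap year

Yes


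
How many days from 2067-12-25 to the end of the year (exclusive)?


Day of year: 359 of 365
Remaining = 365 - 359

6 days


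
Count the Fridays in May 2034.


May 2034 has 31 days
Anchor: Jan 1, 2034. With p = 2034 - 1 = 2033: (p + p//4 - p//100 + p//400) mod 7 = (2033 + 508 - 20 + 5) mod 7 = 2526 mod 7 = 6 -> Sunday (Mon=0 ... Sun=6)
Days before May (Jan-Apr): 120; May 1 index = (6 + 120) mod 7 = 0 -> Monday
First Friday is May 5
Fridays: 5, 12, 19, 26

4 Fridays


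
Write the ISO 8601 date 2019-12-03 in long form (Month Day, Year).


ISO 2019-12-03 parses as year=2019, month=12, day=03
Month 12 -> December

December 3, 2019


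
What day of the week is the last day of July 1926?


July 1926 has 31 days
Anchor: Jan 1, 1926. With p = 1926 - 1 = 1925: (p + p//4 - p//100 + p//400) mod 7 = (1925 + 481 - 19 + 4) mod 7 = 2391 mod 7 = 4 -> Friday (Mon=0 ... Sun=6)
Days before July (Jan-Jun): 181; July 1 index = (4 + 181) mod 7 = 3 -> Thursday
Last day offset: 31 - 1 = 30 days
Weekday index = (3 + 30) mod 7 = 5

Saturday, July 31


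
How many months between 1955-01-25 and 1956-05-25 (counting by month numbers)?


From January 1955 to May 1956
1 year * 12 = 12 months, plus 4 months = 16

16 months


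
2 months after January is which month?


January is month 1
1 + 2 = 3

March


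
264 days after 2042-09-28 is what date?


Start: 2042-09-28, add 264 days
September 2042 has 30 days: 30 - 28 = 2 days to September 30 -> 262 left
October 2042 has 31 days -> 231 left
November 2042 has 30 days -> 201 left
December 2042 has 31 days -> 170 left
January 2043 has 31 days -> 139 left
February 2043 has 28 days -> 111 left
March 2043 has 31 days -> 80 left
April 2043 has 30 days -> 50 left
May 2043 has 31 days -> 19 left
June 2043: 19 <= 30 -> lands on June 19

Result: 2043-06-19


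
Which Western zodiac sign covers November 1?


Date: November 1
Conventional tropical zodiac dates: Scorpio from October 23 onward; Sagittarius starts November 22
November 1 falls within the Scorpio range

Scorpio


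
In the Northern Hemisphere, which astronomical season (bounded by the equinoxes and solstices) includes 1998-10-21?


Date: October 21
Astronomical Autumn (approx.; exact equinox/solstice day varies by year): September 22 to December 20
October 21 falls within the Autumn window

Autumn


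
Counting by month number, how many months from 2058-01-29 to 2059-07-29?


From January 2058 to July 2059
1 year * 12 = 12 months, plus 6 months = 18

18 months


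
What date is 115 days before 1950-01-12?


Start: 1950-01-12, subtract 115 days
Back 12 days from January 12 reaches December 31, 1949 -> 103 left
December 1949 has 31 days -> back to November 30, 1949 -> 72 left
November 1949 has 30 days -> back to October 31, 1949 -> 42 left
October 1949 has 31 days -> back to September 30, 1949 -> 11 left
September 1949: 30 - 11 = 19 -> lands on September 19

Result: 1949-09-19


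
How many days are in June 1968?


June 1968

30 days


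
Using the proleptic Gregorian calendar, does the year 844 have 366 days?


Gregorian leap year rule: divisible by 4, but not by 100, unless also by 400.
844 is divisible by 4 but not 100 -> leap year

Yes


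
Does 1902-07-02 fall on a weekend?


Anchor: Jan 1, 1902. With p = 1902 - 1 = 1901: (p + p//4 - p//100 + p//400) mod 7 = (1901 + 475 - 19 + 4) mod 7 = 2361 mod 7 = 2 -> Wednesday (Mon=0 ... Sun=6)
Day of year: 183; offset = 182
Weekday index = (2 + 182) mod 7 = 2 -> Wednesday
Weekend days: Saturday, Sunday

No


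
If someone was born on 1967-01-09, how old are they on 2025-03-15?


Birth: 1967-01-09
Reference: 2025-03-15
Year difference: 2025 - 1967 = 58

58 years old


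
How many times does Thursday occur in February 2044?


February 2044 has 29 days
Anchor: Jan 1, 2044. With p = 2044 - 1 = 2043: (p + p//4 - p//100 + p//400) mod 7 = (2043 + 510 - 20 + 5) mod 7 = 2538 mod 7 = 4 -> Friday (Mon=0 ... Sun=6)
Days before February (Jan): 31; February 1 index = (4 + 31) mod 7 = 0 -> Monday
First Thursday is February 4
Thursdays: 4, 11, 18, 25

4 Thursdays


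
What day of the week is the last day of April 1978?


April 1978 has 30 days
Anchor: Jan 1, 1978. With p = 1978 - 1 = 1977: (p + p//4 - p//100 + p//400) mod 7 = (1977 + 494 - 19 + 4) mod 7 = 2456 mod 7 = 6 -> Sunday (Mon=0 ... Sun=6)
Days before April (Jan-Mar): 90; April 1 index = (6 + 90) mod 7 = 5 -> Saturday
Last day offset: 30 - 1 = 29 days
Weekday index = (5 + 29) mod 7 = 6

Sunday, April 30


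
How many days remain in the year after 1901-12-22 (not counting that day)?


Day of year: 356 of 365
Remaining = 365 - 356

9 days


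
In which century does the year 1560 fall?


Century = (year - 1) // 100 + 1
= (1560 - 1) // 100 + 1
= 1559 // 100 + 1
= 15 + 1

16th century


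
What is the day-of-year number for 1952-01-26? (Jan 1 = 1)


Date: January 26, 1952
No months before January
Plus 26 days in January

Day of year: 26


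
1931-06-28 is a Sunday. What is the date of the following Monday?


Current: Sunday
Target: Monday
Days ahead: 1

Next Monday: 1931-06-29


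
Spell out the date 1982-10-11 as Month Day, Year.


ISO 1982-10-11 parses as year=1982, month=10, day=11
Month 10 -> October

October 11, 1982


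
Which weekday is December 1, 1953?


Target: December 1, 1953
Anchor: Jan 1, 1953. With p = 1953 - 1 = 1952: (p + p//4 - p//100 + p//400) mod 7 = (1952 + 488 - 19 + 4) mod 7 = 2425 mod 7 = 3 -> Thursday (Mon=0 ... Sun=6)
Days before December (Jan-Nov): 334 days
Weekday index = (3 + 334) mod 7 = 1

Tuesday


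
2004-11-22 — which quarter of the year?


Month: November (month 11)
Q1: Jan-Mar, Q2: Apr-Jun, Q3: Jul-Sep, Q4: Oct-Dec

Q4


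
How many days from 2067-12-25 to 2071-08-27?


From 2067-12-25 to 2071-08-27
2067-12-25: days before December = 31 + 28 + 31 + 30 + 31 + 30 + 31 + 31 + 30 + 31 + 30 = 334 (2067 is not a leap year); day of year = 334 + 25 = 359
2071-08-27: days before August = 31 + 28 + 31 + 30 + 31 + 30 + 31 = 212 (2071 is not a leap year); day of year = 212 + 27 = 239
Rest of 2067: 365 - 359 = 6
Full years 2068 (366), 2069 (365), 2070 (365): 1096
Total = 6 + 1096 + 239 = 1341

1341 days


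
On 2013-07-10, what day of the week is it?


Date: July 10, 2013
Anchor: Jan 1, 2013. With p = 2013 - 1 = 2012: (p + p//4 - p//100 + p//400) mod 7 = (2012 + 503 - 20 + 5) mod 7 = 2500 mod 7 = 1 -> Tuesday (Mon=0 ... Sun=6)
Days before July (Jan-Jun): 181; offset = 181 + 10 - 1 = 190
Weekday index = (1 + 190) mod 7 = 2

Day of the week: Wednesday


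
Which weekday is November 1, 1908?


Target: November 1, 1908
Anchor: Jan 1, 1908. With p = 1908 - 1 = 1907: (p + p//4 - p//100 + p//400) mod 7 = (1907 + 476 - 19 + 4) mod 7 = 2368 mod 7 = 2 -> Wednesday (Mon=0 ... Sun=6)
Days before November (Jan-Oct): 305 days
Weekday index = (2 + 305) mod 7 = 6

Sunday


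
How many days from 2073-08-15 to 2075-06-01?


From 2073-08-15 to 2075-06-01
2073-08-15: days before August = 31 + 28 + 31 + 30 + 31 + 30 + 31 = 212 (2073 is not a leap year); day of year = 212 + 15 = 227
2075-06-01: days before June = 31 + 28 + 31 + 30 + 31 = 151 (2075 is not a leap year); day of year = 151 + 1 = 152
Rest of 2073: 365 - 227 = 138
Full years 2074 (365): 365
Total = 138 + 365 + 152 = 655

655 days


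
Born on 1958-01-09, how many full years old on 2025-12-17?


Birth: 1958-01-09
Reference: 2025-12-17
Year difference: 2025 - 1958 = 67

67 years old


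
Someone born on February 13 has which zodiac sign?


Date: February 13
Conventional tropical zodiac dates: Aquarius from January 20 onward; Pisces starts February 19
February 13 falls within the Aquarius range

Aquarius


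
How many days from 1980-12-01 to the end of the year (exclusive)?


Day of year: 336 of 366
Remaining = 366 - 336

30 days


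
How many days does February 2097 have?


February 2097 (leap year: no)

28 days


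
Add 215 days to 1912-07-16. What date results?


Start: 1912-07-16, add 215 days
July 1912 has 31 days: 31 - 16 = 15 days to July 31 -> 200 left
August 1912 has 31 days -> 169 left
September 1912 has 30 days -> 139 left
October 1912 has 31 days -> 108 left
November 1912 has 30 days -> 78 left
December 1912 has 31 days -> 47 left
January 1913 has 31 days -> 16 left
February 1913: 16 <= 28 -> lands on February 16

Result: 1913-02-16


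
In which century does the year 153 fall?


Century = (year - 1) // 100 + 1
= (153 - 1) // 100 + 1
= 152 // 100 + 1
= 1 + 1

2nd century


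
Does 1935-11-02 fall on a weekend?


Anchor: Jan 1, 1935. With p = 1935 - 1 = 1934: (p + p//4 - p//100 + p//400) mod 7 = (1934 + 483 - 19 + 4) mod 7 = 2402 mod 7 = 1 -> Tuesday (Mon=0 ... Sun=6)
Day of year: 306; offset = 305
Weekday index = (1 + 305) mod 7 = 5 -> Saturday
Weekend days: Saturday, Sunday

Yes


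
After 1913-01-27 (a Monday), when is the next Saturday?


Current: Monday
Target: Saturday
Days ahead: 5

Next Saturday: 1913-02-01


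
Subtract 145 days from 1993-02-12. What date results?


Start: 1993-02-12, subtract 145 days
Back 12 days from February 12 reaches January 31, 1993 -> 133 left
January 1993 has 31 days -> back to December 31, 1992 -> 102 left
December 1992 has 31 days -> back to November 30, 1992 -> 71 left
November 1992 has 30 days -> back to October 31, 1992 -> 41 left
October 1992 has 31 days -> back to September 30, 1992 -> 10 left
September 1992: 30 - 10 = 20 -> lands on September 20

Result: 1992-09-20


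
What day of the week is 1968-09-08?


Date: September 8, 1968
Anchor: Jan 1, 1968. With p = 1968 - 1 = 1967: (p + p//4 - p//100 + p//400) mod 7 = (1967 + 491 - 19 + 4) mod 7 = 2443 mod 7 = 0 -> Monday (Mon=0 ... Sun=6)
Days before September (Jan-Aug): 244; offset = 244 + 8 - 1 = 251
Weekday index = (0 + 251) mod 7 = 6

Day of the week: Sunday


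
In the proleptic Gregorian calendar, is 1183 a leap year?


Gregorian leap year rule: divisible by 4, but not by 100, unless also by 400.
1183 is not divisible by 4 -> not a leap year

No


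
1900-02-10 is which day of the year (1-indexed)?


Date: February 10, 1900
Days in months 1 through 1: 31
Plus 10 days in February

Day of year: 41


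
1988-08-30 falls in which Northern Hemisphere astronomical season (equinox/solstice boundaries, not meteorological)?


Date: August 30
Astronomical Summer (approx.; exact equinox/solstice day varies by year): June 21 to September 21
August 30 falls within the Summer window

Summer


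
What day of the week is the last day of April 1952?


April 1952 has 30 days
Anchor: Jan 1, 1952. With p = 1952 - 1 = 1951: (p + p//4 - p//100 + p//400) mod 7 = (1951 + 487 - 19 + 4) mod 7 = 2423 mod 7 = 1 -> Tuesday (Mon=0 ... Sun=6)
Days before April (Jan-Mar): 91; April 1 index = (1 + 91) mod 7 = 1 -> Tuesday
Last day offset: 30 - 1 = 29 days
Weekday index = (1 + 29) mod 7 = 2

Wednesday, April 30


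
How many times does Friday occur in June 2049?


June 2049 has 30 days
Anchor: Jan 1, 2049. With p = 2049 - 1 = 2048: (p + p//4 - p//100 + p//400) mod 7 = (2048 + 512 - 20 + 5) mod 7 = 2545 mod 7 = 4 -> Friday (Mon=0 ... Sun=6)
Days before June (Jan-May): 151; June 1 index = (4 + 151) mod 7 = 1 -> Tuesday
First Friday is June 4
Fridays: 4, 11, 18, 25

4 Fridays


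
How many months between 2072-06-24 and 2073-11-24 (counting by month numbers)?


From June 2072 to November 2073
1 year * 12 = 12 months, plus 5 months = 17

17 months


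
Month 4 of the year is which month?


Month 4 of 12

April


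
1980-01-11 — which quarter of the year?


Month: January (month 1)
Q1: Jan-Mar, Q2: Apr-Jun, Q3: Jul-Sep, Q4: Oct-Dec

Q1


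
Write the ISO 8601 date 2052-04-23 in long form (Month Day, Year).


ISO 2052-04-23 parses as year=2052, month=04, day=23
Month 4 -> April

April 23, 2052


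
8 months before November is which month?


November is month 11
11 - 8 = 3

March


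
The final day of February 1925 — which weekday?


February 1925 has 28 days
Anchor: Jan 1, 1925. With p = 1925 - 1 = 1924: (p + p//4 - p//100 + p//400) mod 7 = (1924 + 481 - 19 + 4) mod 7 = 2390 mod 7 = 3 -> Thursday (Mon=0 ... Sun=6)
Days before February (Jan): 31; February 1 index = (3 + 31) mod 7 = 6 -> Sunday
Last day offset: 28 - 1 = 27 days
Weekday index = (6 + 27) mod 7 = 5

Saturday, February 28


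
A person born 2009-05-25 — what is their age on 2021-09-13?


Birth: 2009-05-25
Reference: 2021-09-13
Year difference: 2021 - 2009 = 12

12 years old


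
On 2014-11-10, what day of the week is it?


Date: November 10, 2014
Anchor: Jan 1, 2014. With p = 2014 - 1 = 2013: (p + p//4 - p//100 + p//400) mod 7 = (2013 + 503 - 20 + 5) mod 7 = 2501 mod 7 = 2 -> Wednesday (Mon=0 ... Sun=6)
Days before November (Jan-Oct): 304; offset = 304 + 10 - 1 = 313
Weekday index = (2 + 313) mod 7 = 0

Day of the week: Monday


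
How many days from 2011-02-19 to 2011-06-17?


From 2011-02-19 to 2011-06-17
2011-02-19: days before February = 31; day of year = 31 + 19 = 50
2011-06-17: days before June = 31 + 28 + 31 + 30 + 31 = 151 (2011 is not a leap year); day of year = 151 + 17 = 168
Same year: 168 - 50 = 118

118 days


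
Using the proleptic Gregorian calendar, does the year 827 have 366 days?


Gregorian leap year rule: divisible by 4, but not by 100, unless also by 400.
827 is not divisible by 4 -> not a leap year

No


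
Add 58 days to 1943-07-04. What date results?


Start: 1943-07-04, add 58 days
July 1943 has 31 days: 31 - 4 = 27 days to July 31 -> 31 left
August 1943: 31 <= 31 -> lands on August 31

Result: 1943-08-31


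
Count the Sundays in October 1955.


October 1955 has 31 days
Anchor: Jan 1, 1955. With p = 1955 - 1 = 1954: (p + p//4 - p//100 + p//400) mod 7 = (1954 + 488 - 19 + 4) mod 7 = 2427 mod 7 = 5 -> Saturday (Mon=0 ... Sun=6)
Days before October (Jan-Sep): 273; October 1 index = (5 + 273) mod 7 = 5 -> Saturday
First Sunday is October 2
Sundays: 2, 9, 16, 23, 30

5 Sundays


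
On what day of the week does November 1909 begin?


Target: November 1, 1909
Anchor: Jan 1, 1909. With p = 1909 - 1 = 1908: (p + p//4 - p//100 + p//400) mod 7 = (1908 + 477 - 19 + 4) mod 7 = 2370 mod 7 = 4 -> Friday (Mon=0 ... Sun=6)
Days before November (Jan-Oct): 304 days
Weekday index = (4 + 304) mod 7 = 0

Monday


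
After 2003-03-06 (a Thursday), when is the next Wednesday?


Current: Thursday
Target: Wednesday
Days ahead: 6

Next Wednesday: 2003-03-12


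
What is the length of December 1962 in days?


December 1962

31 days


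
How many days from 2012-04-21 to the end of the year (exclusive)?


Day of year: 112 of 366
Remaining = 366 - 112

254 days


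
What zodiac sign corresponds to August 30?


Date: August 30
Conventional tropical zodiac dates: Virgo from August 23 onward; Libra starts September 23
August 30 falls within the Virgo range

Virgo


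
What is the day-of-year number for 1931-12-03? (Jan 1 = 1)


Date: December 3, 1931
Days in months 1 through 11: 334
Plus 3 days in December

Day of year: 337


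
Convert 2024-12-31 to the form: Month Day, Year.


ISO 2024-12-31 parses as year=2024, month=12, day=31
Month 12 -> December

December 31, 2024


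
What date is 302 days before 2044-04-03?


Start: 2044-04-03, subtract 302 days
Back 3 days from April 3 reaches March 31, 2044 -> 299 left
March 2044 has 31 days -> back to February 29, 2044 -> 268 left
February 2044 has 29 days -> back to January 31, 2044 -> 239 left
January 2044 has 31 days -> back to December 31, 2043 -> 208 left
December 2043 has 31 days -> back to November 30, 2043 -> 177 left
November 2043 has 30 days -> back to October 31, 2043 -> 147 left
October 2043 has 31 days -> back to September 30, 2043 -> 116 left
September 2043 has 30 days -> back to August 31, 2043 -> 86 left
August 2043 has 31 days -> back to July 31, 2043 -> 55 left
July 2043 has 31 days -> back to June 30, 2043 -> 24 left
June 2043: 30 - 24 = 6 -> lands on June 6

Result: 2043-06-06


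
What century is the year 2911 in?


Century = (year - 1) // 100 + 1
= (2911 - 1) // 100 + 1
= 2910 // 100 + 1
= 29 + 1

30th century


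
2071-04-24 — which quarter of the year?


Month: April (month 4)
Q1: Jan-Mar, Q2: Apr-Jun, Q3: Jul-Sep, Q4: Oct-Dec

Q2


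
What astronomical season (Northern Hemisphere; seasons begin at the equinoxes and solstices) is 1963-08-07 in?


Date: August 7
Astronomical Summer (approx.; exact equinox/solstice day varies by year): June 21 to September 21
August 7 falls within the Summer window

Summer


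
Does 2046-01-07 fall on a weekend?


Anchor: Jan 1, 2046. With p = 2046 - 1 = 2045: (p + p//4 - p//100 + p//400) mod 7 = (2045 + 511 - 20 + 5) mod 7 = 2541 mod 7 = 0 -> Monday (Mon=0 ... Sun=6)
Day of year: 7; offset = 6
Weekday index = (0 + 6) mod 7 = 6 -> Sunday
Weekend days: Saturday, Sunday

Yes


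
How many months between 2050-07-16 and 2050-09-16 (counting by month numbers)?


From July 2050 to September 2050
0 years * 12 = 0 months, plus 2 months = 2

2 months


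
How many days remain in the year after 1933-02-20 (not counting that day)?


Day of year: 51 of 365
Remaining = 365 - 51

314 days


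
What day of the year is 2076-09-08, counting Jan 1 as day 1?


Date: September 8, 2076
Days in months 1 through 8: 244
Plus 8 days in September

Day of year: 252


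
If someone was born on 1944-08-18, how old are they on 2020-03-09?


Birth: 1944-08-18
Reference: 2020-03-09
Year difference: 2020 - 1944 = 76
Birthday not yet reached in 2020, subtract 1

75 years old


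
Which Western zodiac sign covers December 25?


Date: December 25
Conventional tropical zodiac dates: Capricorn from December 22 onward; Aquarius starts January 20
December 25 falls within the Capricorn range

Capricorn


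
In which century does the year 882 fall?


Century = (year - 1) // 100 + 1
= (882 - 1) // 100 + 1
= 881 // 100 + 1
= 8 + 1

9th century


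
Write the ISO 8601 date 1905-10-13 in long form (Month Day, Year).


ISO 1905-10-13 parses as year=1905, month=10, day=13
Month 10 -> October

October 13, 1905


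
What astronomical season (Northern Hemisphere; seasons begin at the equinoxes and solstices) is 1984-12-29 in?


Date: December 29
Astronomical Winter (approx.; exact equinox/solstice day varies by year): December 21 to March 19
December 29 falls within the Winter window

Winter
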